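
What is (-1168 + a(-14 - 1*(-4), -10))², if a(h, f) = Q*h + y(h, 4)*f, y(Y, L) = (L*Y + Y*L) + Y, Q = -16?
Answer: 11664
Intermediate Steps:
y(Y, L) = Y + 2*L*Y (y(Y, L) = (L*Y + L*Y) + Y = 2*L*Y + Y = Y + 2*L*Y)
a(h, f) = -16*h + 9*f*h (a(h, f) = -16*h + (h*(1 + 2*4))*f = -16*h + (h*(1 + 8))*f = -16*h + (h*9)*f = -16*h + (9*h)*f = -16*h + 9*f*h)
(-1168 + a(-14 - 1*(-4), -10))² = (-1168 + (-14 - 1*(-4))*(-16 + 9*(-10)))² = (-1168 + (-14 + 4)*(-16 - 90))² = (-1168 - 10*(-106))² = (-1168 + 1060)² = (-108)² = 11664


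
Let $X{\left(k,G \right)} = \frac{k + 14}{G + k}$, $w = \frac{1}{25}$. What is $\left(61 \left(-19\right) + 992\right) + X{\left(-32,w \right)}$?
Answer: $- \frac{132983}{799} \approx -166.44$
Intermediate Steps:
$w = \frac{1}{25} \approx 0.04$
$X{\left(k,G \right)} = \frac{14 + k}{G + k}$
$\left(61 \left(-19\right) + 992\right) + X{\left(-32,w \right)} = \left(61 \left(-19\right) + 992\right) + \frac{14 - 32}{\frac{1}{25} - 32} = \left(-1159 + 992\right) + \frac{1}{- \frac{799}{25}} \left(-18\right) = -167 - - \frac{450}{799} = -167 + \frac{450}{799} = - \frac{132983}{799}$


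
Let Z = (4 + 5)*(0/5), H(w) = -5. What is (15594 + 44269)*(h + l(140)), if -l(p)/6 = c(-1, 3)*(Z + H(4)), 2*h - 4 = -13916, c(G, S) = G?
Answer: -418202918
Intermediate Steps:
Z = 0 (Z = 9*(0*(1/5)) = 9*0 = 0)
h = -6956 (h = 2 + (1/2)*(-13916) = 2 - 6958 = -6956)
l(p) = -30 (l(p) = -(-6)*(0 - 5) = -(-6)*(-5) = -6*5 = -30)
(15594 + 44269)*(h + l(140)) = (15594 + 44269)*(-6956 - 30) = 59863*(-6986) = -418202918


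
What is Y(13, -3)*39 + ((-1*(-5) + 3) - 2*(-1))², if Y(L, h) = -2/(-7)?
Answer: 778/7 ≈ 111.14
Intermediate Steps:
Y(L, h) = 2/7 (Y(L, h) = -2*(-⅐) = 2/7)
Y(13, -3)*39 + ((-1*(-5) + 3) - 2*(-1))² = (2/7)*39 + ((-1*(-5) + 3) - 2*(-1))² = 78/7 + ((5 + 3) + 2)² = 78/7 + (8 + 2)² = 78/7 + 10² = 78/7 + 100 = 778/7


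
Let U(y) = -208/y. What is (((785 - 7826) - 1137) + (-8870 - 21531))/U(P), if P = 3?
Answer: 115737/208 ≈ 556.43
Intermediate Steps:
(((785 - 7826) - 1137) + (-8870 - 21531))/U(P) = (((785 - 7826) - 1137) + (-8870 - 21531))/((-208/3)) = ((-7041 - 1137) - 30401)/((-208*1/3)) = (-8178 - 30401)/(-208/3) = -38579*(-3/208) = 115737/208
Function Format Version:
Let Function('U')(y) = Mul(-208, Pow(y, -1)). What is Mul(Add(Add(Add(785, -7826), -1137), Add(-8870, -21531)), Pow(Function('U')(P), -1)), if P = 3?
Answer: Rational(115737, 208) ≈ 556.43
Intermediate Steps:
Mul(Add(Add(Add(785, -7826), -1137), Add(-8870, -21531)), Pow(Function('U')(P), -1)) = Mul(Add(Add(Add(785, -7826), -1137), Add(-8870, -21531)), Pow(Mul(-208, Pow(3, -1)), -1)) = Mul(Add(Add(-7041, -1137), -30401), Pow(Mul(-208, Rational(1, 3)), -1)) = Mul(Add(-8178, -30401), Pow(Rational(-208, 3), -1)) = Mul(-38579, Rational(-3, 208)) = Rational(115737, 208)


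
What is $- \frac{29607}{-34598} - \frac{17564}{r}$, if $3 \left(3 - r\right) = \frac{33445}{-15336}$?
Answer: $- \frac{27953031263493}{5932484462} \approx -4711.9$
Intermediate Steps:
$r = \frac{171469}{46008}$ ($r = 3 - \frac{33445 \frac{1}{-15336}}{3} = 3 - \frac{33445 \left(- \frac{1}{15336}\right)}{3} = 3 - - \frac{33445}{46008} = 3 + \frac{33445}{46008} = \frac{171469}{46008} \approx 3.7269$)
$- \frac{29607}{-34598} - \frac{17564}{r} = - \frac{29607}{-34598} - \frac{17564}{\frac{171469}{46008}} = \left(-29607\right) \left(- \frac{1}{34598}\right) - \frac{808084512}{171469} = \frac{29607}{34598} - \frac{808084512}{171469} = - \frac{27953031263493}{5932484462}$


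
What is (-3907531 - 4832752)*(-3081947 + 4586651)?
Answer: -13151538791232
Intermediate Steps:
(-3907531 - 4832752)*(-3081947 + 4586651) = -8740283*1504704 = -13151538791232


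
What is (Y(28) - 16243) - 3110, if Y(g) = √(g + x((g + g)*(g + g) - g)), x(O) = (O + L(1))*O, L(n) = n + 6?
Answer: -19353 + 2*√2420362 ≈ -16242.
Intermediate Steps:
L(n) = 6 + n
x(O) = O*(7 + O) (x(O) = (O + (6 + 1))*O = (O + 7)*O = (7 + O)*O = O*(7 + O))
Y(g) = √(g + (-g + 4*g²)*(7 - g + 4*g²)) (Y(g) = √(g + ((g + g)*(g + g) - g)*(7 + ((g + g)*(g + g) - g))) = √(g + ((2*g)*(2*g) - g)*(7 + ((2*g)*(2*g) - g))) = √(g + (4*g² - g)*(7 + (4*g² - g))) = √(g + (-g + 4*g²)*(7 + (-g + 4*g²))) = √(g + (-g + 4*g²)*(7 - g + 4*g²)))
(Y(28) - 16243) - 3110 = (√(28*(1 + (-1 + 4*28)*(7 + 28*(-1 + 4*28)))) - 16243) - 3110 = (√(28*(1 + (-1 + 112)*(7 + 28*(-1 + 112)))) - 16243) - 3110 = (√(28*(1 + 111*(7 + 28*111))) - 16243) - 3110 = (√(28*(1 + 111*(7 + 3108))) - 16243) - 3110 = (√(28*(1 + 111*3115)) - 16243) - 3110 = (√(28*(1 + 345765)) - 16243) - 3110 = (√(28*345766) - 16243) - 3110 = (√9681448 - 16243) - 3110 = (2*√2420362 - 16243) - 3110 = (-16243 + 2*√2420362) - 3110 = -19353 + 2*√2420362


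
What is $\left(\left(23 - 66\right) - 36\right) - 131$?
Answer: $-210$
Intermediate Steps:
$\left(\left(23 - 66\right) - 36\right) - 131 = \left(-43 - 36\right) - 131 = -79 - 131 = -210$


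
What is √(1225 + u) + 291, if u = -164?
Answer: 291 + √1061 ≈ 323.57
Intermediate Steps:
√(1225 + u) + 291 = √(1225 - 164) + 291 = √1061 + 291 = 291 + √1061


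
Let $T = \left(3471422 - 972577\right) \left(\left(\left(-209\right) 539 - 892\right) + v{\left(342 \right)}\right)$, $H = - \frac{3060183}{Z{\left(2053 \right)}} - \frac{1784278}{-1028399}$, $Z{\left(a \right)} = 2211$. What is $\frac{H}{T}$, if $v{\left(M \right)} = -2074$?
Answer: $\frac{349238233151}{72990929348856359665} \approx 4.7847 \cdot 10^{-9}$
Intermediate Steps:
$H = - \frac{1047714699453}{757930063}$ ($H = - \frac{3060183}{2211} - \frac{1784278}{-1028399} = \left(-3060183\right) \frac{1}{2211} - - \frac{1784278}{1028399} = - \frac{1020061}{737} + \frac{1784278}{1028399} = - \frac{1047714699453}{757930063} \approx -1382.3$)
$T = -288908962365$ ($T = \left(3471422 - 972577\right) \left(\left(\left(-209\right) 539 - 892\right) - 2074\right) = 2498845 \left(\left(-112651 - 892\right) - 2074\right) = 2498845 \left(-113543 - 2074\right) = 2498845 \left(-115617\right) = -288908962365$)
$\frac{H}{T} = - \frac{1047714699453}{757930063 \left(-288908962365\right)} = \left(- \frac{1047714699453}{757930063}\right) \left(- \frac{1}{288908962365}\right) = \frac{349238233151}{72990929348856359665}$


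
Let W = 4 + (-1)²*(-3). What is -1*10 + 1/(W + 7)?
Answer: -79/8 ≈ -9.8750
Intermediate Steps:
W = 1 (W = 4 + 1*(-3) = 4 - 3 = 1)
-1*10 + 1/(W + 7) = -1*10 + 1/(1 + 7) = -10 + 1/8 = -10 + ⅛ = -79/8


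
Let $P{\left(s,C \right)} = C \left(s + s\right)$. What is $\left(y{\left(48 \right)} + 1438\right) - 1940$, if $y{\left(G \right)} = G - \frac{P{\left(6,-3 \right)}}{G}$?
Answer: $- \frac{1813}{4} \approx -453.25$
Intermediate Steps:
$P{\left(s,C \right)} = 2 C s$ ($P{\left(s,C \right)} = C 2 s = 2 C s$)
$y{\left(G \right)} = G + \frac{36}{G}$ ($y{\left(G \right)} = G - \frac{2 \left(-3\right) 6}{G} = G - - \frac{36}{G} = G + \frac{36}{G}$)
$\left(y{\left(48 \right)} + 1438\right) - 1940 = \left(\left(48 + \frac{36}{48}\right) + 1438\right) - 1940 = \left(\left(48 + 36 \cdot \frac{1}{48}\right) + 1438\right) - 1940 = \left(\left(48 + \frac{3}{4}\right) + 1438\right) - 1940 = \left(\frac{195}{4} + 1438\right) - 1940 = \frac{5947}{4} - 1940 = - \frac{1813}{4}$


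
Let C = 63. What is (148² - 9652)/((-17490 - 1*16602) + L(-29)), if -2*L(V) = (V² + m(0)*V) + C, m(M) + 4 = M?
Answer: -2042/5767 ≈ -0.35408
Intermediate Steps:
m(M) = -4 + M
L(V) = -63/2 + 2*V - V²/2 (L(V) = -((V² + (-4 + 0)*V) + 63)/2 = -((V² - 4*V) + 63)/2 = -(63 + V² - 4*V)/2 = -63/2 + 2*V - V²/2)
(148² - 9652)/((-17490 - 1*16602) + L(-29)) = (148² - 9652)/((-17490 - 1*16602) + (-63/2 + 2*(-29) - ½*(-29)²)) = (21904 - 9652)/((-17490 - 16602) + (-63/2 - 58 - ½*841)) = 12252/(-34092 + (-63/2 - 58 - 841/2)) = 12252/(-34092 - 510) = 12252/(-34602) = 12252*(-1/34602) = -2042/5767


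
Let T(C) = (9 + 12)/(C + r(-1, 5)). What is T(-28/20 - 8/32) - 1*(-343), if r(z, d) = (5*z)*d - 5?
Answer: 72233/211 ≈ 342.34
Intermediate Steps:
r(z, d) = -5 + 5*d*z (r(z, d) = 5*d*z - 5 = -5 + 5*d*z)
T(C) = 21/(-30 + C) (T(C) = (9 + 12)/(C + (-5 + 5*5*(-1))) = 21/(C + (-5 - 25)) = 21/(C - 30) = 21/(-30 + C))
T(-28/20 - 8/32) - 1*(-343) = 21/(-30 + (-28/20 - 8/32)) - 1*(-343) = 21/(-30 + (-28*1/20 - 8*1/32)) + 343 = 21/(-30 + (-7/5 - ¼)) + 343 = 21/(-30 - 33/20) + 343 = 21/(-633/20) + 343 = 21*(-20/633) + 343 = -140/211 + 343 = 72233/211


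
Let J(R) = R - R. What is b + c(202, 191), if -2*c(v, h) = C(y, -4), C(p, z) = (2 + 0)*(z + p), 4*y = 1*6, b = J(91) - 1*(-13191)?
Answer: 26387/2 ≈ 13194.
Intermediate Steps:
J(R) = 0
b = 13191 (b = 0 - 1*(-13191) = 0 + 13191 = 13191)
y = 3/2 (y = (1*6)/4 = (1/4)*6 = 3/2 ≈ 1.5000)
C(p, z) = 2*p + 2*z (C(p, z) = 2*(p + z) = 2*p + 2*z)
c(v, h) = 5/2 (c(v, h) = -(2*(3/2) + 2*(-4))/2 = -(3 - 8)/2 = -1/2*(-5) = 5/2)
b + c(202, 191) = 13191 + 5/2 = 26387/2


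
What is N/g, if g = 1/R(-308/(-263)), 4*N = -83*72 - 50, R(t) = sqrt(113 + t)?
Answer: -3013*sqrt(7897101)/526 ≈ -16097.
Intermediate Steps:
N = -3013/2 (N = (-83*72 - 50)/4 = (-5976 - 50)/4 = (1/4)*(-6026) = -3013/2 ≈ -1506.5)
g = sqrt(7897101)/30027 (g = 1/(sqrt(113 - 308/(-263))) = 1/(sqrt(113 - 308*(-1/263))) = 1/(sqrt(113 + 308/263)) = 1/(sqrt(30027/263)) = 1/(sqrt(7897101)/263) = sqrt(7897101)/30027 ≈ 0.093588)
N/g = -3013*sqrt(7897101)/263/2 = -3013*sqrt(7897101)/526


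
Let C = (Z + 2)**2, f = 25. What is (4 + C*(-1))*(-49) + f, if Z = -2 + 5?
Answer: 1054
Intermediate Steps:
Z = 3
C = 25 (C = (3 + 2)**2 = 5**2 = 25)
(4 + C*(-1))*(-49) + f = (4 + 25*(-1))*(-49) + 25 = (4 - 25)*(-49) + 25 = -21*(-49) + 25 = 1029 + 25 = 1054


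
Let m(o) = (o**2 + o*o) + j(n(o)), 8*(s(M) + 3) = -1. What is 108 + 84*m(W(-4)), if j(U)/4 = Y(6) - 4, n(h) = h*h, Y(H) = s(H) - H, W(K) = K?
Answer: -1614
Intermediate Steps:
s(M) = -25/8 (s(M) = -3 + (1/8)*(-1) = -3 - 1/8 = -25/8)
Y(H) = -25/8 - H
n(h) = h**2
j(U) = -105/2 (j(U) = 4*((-25/8 - 1*6) - 4) = 4*((-25/8 - 6) - 4) = 4*(-73/8 - 4) = 4*(-105/8) = -105/2)
m(o) = -105/2 + 2*o**2 (m(o) = (o**2 + o*o) - 105/2 = (o**2 + o**2) - 105/2 = 2*o**2 - 105/2 = -105/2 + 2*o**2)
108 + 84*m(W(-4)) = 108 + 84*(-105/2 + 2*(-4)**2) = 108 + 84*(-105/2 + 2*16) = 108 + 84*(-105/2 + 32) = 108 + 84*(-41/2) = 108 - 1722 = -1614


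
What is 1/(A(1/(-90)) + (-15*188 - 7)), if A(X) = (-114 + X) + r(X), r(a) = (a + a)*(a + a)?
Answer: -4050/11911093 ≈ -0.00034002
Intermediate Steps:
r(a) = 4*a**2 (r(a) = (2*a)*(2*a) = 4*a**2)
A(X) = -114 + X + 4*X**2 (A(X) = (-114 + X) + 4*X**2 = -114 + X + 4*X**2)
1/(A(1/(-90)) + (-15*188 - 7)) = 1/((-114 + 1/(-90) + 4*(1/(-90))**2) + (-15*188 - 7)) = 1/((-114 - 1/90 + 4*(-1/90)**2) + (-2820 - 7)) = 1/((-114 - 1/90 + 4*(1/8100)) - 2827) = 1/((-114 - 1/90 + 1/2025) - 2827) = 1/(-461743/4050 - 2827) = 1/(-11911093/4050) = -4050/11911093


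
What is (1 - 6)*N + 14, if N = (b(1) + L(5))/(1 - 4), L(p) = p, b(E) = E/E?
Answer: 24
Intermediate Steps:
b(E) = 1
N = -2 (N = (1 + 5)/(1 - 4) = 6/(-3) = 6*(-⅓) = -2)
(1 - 6)*N + 14 = (1 - 6)*(-2) + 14 = -5*(-2) + 14 = 10 + 14 = 24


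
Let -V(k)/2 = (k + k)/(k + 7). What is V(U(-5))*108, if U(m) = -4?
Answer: 576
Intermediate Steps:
V(k) = -4*k/(7 + k) (V(k) = -2*(k + k)/(k + 7) = -2*2*k/(7 + k) = -4*k/(7 + k))
V(U(-5))*108 = -4*(-4)/(7 - 4)*108 = -4*(-4)/3*108 = -4*(-4)*⅓*108 = (16/3)*108 = 576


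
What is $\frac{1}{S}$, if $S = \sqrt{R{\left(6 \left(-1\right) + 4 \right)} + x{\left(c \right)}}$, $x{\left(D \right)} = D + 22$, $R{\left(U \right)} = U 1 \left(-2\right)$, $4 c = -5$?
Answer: $\frac{2 \sqrt{11}}{33} \approx 0.20101$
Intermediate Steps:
$c = - \frac{5}{4}$ ($c = \frac{1}{4} \left(-5\right) = - \frac{5}{4} \approx -1.25$)
$R{\left(U \right)} = - 2 U$ ($R{\left(U \right)} = U \left(-2\right) = - 2 U$)
$x{\left(D \right)} = 22 + D$
$S = \frac{3 \sqrt{11}}{2}$ ($S = \sqrt{- 2 \left(6 \left(-1\right) + 4\right) + \left(22 - \frac{5}{4}\right)} = \sqrt{- 2 \left(-6 + 4\right) + \frac{83}{4}} = \sqrt{\left(-2\right) \left(-2\right) + \frac{83}{4}} = \sqrt{4 + \frac{83}{4}} = \sqrt{\frac{99}{4}} = \frac{3 \sqrt{11}}{2} \approx 4.9749$)
$\frac{1}{S} = \frac{1}{\frac{3}{2} \sqrt{11}} = \frac{2 \sqrt{11}}{33}$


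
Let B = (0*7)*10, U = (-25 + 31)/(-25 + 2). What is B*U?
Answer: 0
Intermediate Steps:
U = -6/23 (U = 6/(-23) = 6*(-1/23) = -6/23 ≈ -0.26087)
B = 0 (B = 0*10 = 0)
B*U = 0*(-6/23) = 0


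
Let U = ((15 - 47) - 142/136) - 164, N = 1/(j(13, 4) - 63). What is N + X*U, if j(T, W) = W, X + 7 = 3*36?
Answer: -79844709/4012 ≈ -19901.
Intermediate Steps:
X = 101 (X = -7 + 3*36 = -7 + 108 = 101)
N = -1/59 (N = 1/(4 - 63) = 1/(-59) = -1/59 ≈ -0.016949)
U = -13399/68 (U = (-32 - 142*1/136) - 164 = (-32 - 71/68) - 164 = -2247/68 - 164 = -13399/68 ≈ -197.04)
N + X*U = -1/59 + 101*(-13399/68) = -1/59 - 1353299/68 = -79844709/4012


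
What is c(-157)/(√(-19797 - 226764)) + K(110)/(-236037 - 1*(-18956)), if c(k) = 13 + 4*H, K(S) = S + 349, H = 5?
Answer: -459/217081 - 11*I*√246561/82187 ≈ -0.0021144 - 0.066459*I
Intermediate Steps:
K(S) = 349 + S
c(k) = 33 (c(k) = 13 + 4*5 = 13 + 20 = 33)
c(-157)/(√(-19797 - 226764)) + K(110)/(-236037 - 1*(-18956)) = 33/(√(-19797 - 226764)) + (349 + 110)/(-236037 - 1*(-18956)) = 33/(√(-246561)) + 459/(-236037 + 18956) = 33/((I*√246561)) + 459/(-217081) = 33*(-I*√246561/246561) + 459*(-1/217081) = -11*I*√246561/82187 - 459/217081 = -459/217081 - 11*I*√246561/82187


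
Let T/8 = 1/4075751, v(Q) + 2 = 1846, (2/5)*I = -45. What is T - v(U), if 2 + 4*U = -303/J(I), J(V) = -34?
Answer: -7515684836/4075751 ≈ -1844.0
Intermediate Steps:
I = -225/2 (I = (5/2)*(-45) = -225/2 ≈ -112.50)
U = 235/136 (U = -½ + (-303/(-34))/4 = -½ + (-303*(-1/34))/4 = -½ + (¼)*(303/34) = -½ + 303/136 = 235/136 ≈ 1.7279)
v(Q) = 1844 (v(Q) = -2 + 1846 = 1844)
T = 8/4075751 ≈ 1.9628e-6
T - v(U) = 8/4075751 - 1*1844 = 8/4075751 - 1844 = -7515684836/4075751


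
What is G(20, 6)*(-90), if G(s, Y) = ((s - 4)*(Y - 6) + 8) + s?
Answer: -2520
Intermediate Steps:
G(s, Y) = 8 + s + (-6 + Y)*(-4 + s) (G(s, Y) = ((-4 + s)*(-6 + Y) + 8) + s = ((-6 + Y)*(-4 + s) + 8) + s = (8 + (-6 + Y)*(-4 + s)) + s = 8 + s + (-6 + Y)*(-4 + s))
G(20, 6)*(-90) = (32 - 5*20 - 4*6 + 6*20)*(-90) = (32 - 100 - 24 + 120)*(-90) = 28*(-90) = -2520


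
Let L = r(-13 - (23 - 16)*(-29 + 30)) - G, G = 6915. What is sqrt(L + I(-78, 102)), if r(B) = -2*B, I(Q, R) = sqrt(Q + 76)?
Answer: sqrt(-6875 + I*sqrt(2)) ≈ 0.0085 + 82.916*I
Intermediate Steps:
I(Q, R) = sqrt(76 + Q)
L = -6875 (L = -2*(-13 - (23 - 16)*(-29 + 30)) - 1*6915 = -2*(-13 - 7) - 6915 = -2*(-20) - 6915 = 40 - 6915 = -6875)
sqrt(L + I(-78, 102)) = sqrt(-6875 + sqrt(76 - 78)) = sqrt(-6875 + sqrt(-2)) = sqrt(-6875 + I*sqrt(2))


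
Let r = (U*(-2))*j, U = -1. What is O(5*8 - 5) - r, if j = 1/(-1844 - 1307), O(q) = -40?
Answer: -126038/3151 ≈ -39.999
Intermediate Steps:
j = -1/3151 (j = 1/(-3151) = -1/3151 ≈ -0.00031736)
r = -2/3151 (r = -1*(-2)*(-1/3151) = 2*(-1/3151) = -2/3151 ≈ -0.00063472)
O(5*8 - 5) - r = -40 - 1*(-2/3151) = -40 + 2/3151 = -126038/3151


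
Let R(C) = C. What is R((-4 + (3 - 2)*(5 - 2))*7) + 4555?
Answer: 4548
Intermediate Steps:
R((-4 + (3 - 2)*(5 - 2))*7) + 4555 = (-4 + (3 - 2)*(5 - 2))*7 + 4555 = (-4 + 1*3)*7 + 4555 = (-4 + 3)*7 + 4555 = -1*7 + 4555 = -7 + 4555 = 4548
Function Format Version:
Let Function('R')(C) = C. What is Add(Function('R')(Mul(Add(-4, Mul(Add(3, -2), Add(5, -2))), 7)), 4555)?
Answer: 4548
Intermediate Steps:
Add(Function('R')(Mul(Add(-4, Mul(Add(3, -2), Add(5, -2))), 7)), 4555) = Add(Mul(Add(-4, Mul(Add(3, -2), Add(5, -2))), 7), 4555) = Add(Mul(Add(-4, Mul(1, 3)), 7), 4555) = Add(Mul(Add(-4, 3), 7), 4555) = Add(Mul(-1, 7), 4555) = Add(-7, 4555) = 4548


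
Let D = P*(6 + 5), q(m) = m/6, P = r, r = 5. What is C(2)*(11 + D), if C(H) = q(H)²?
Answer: 22/3 ≈ 7.3333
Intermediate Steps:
P = 5
q(m) = m/6 (q(m) = m*(⅙) = m/6)
C(H) = H²/36 (C(H) = (H/6)² = H²/36)
D = 55 (D = 5*(6 + 5) = 5*11 = 55)
C(2)*(11 + D) = ((1/36)*2²)*(11 + 55) = ((1/36)*4)*66 = (⅑)*66 = 22/3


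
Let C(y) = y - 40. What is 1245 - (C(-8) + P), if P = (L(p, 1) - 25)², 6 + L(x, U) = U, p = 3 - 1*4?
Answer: 393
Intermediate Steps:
C(y) = -40 + y
p = -1 (p = 3 - 4 = -1)
L(x, U) = -6 + U
P = 900 (P = ((-6 + 1) - 25)² = (-5 - 25)² = (-30)² = 900)
1245 - (C(-8) + P) = 1245 - ((-40 - 8) + 900) = 1245 - (-48 + 900) = 1245 - 1*852 = 1245 - 852 = 393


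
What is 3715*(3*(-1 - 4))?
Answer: -55725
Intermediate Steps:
3715*(3*(-1 - 4)) = 3715*(3*(-5)) = 3715*(-15) = -55725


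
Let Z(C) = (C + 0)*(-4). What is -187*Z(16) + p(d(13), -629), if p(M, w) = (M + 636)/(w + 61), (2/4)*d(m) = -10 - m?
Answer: 3398617/284 ≈ 11967.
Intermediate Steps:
d(m) = -20 - 2*m (d(m) = 2*(-10 - m) = -20 - 2*m)
Z(C) = -4*C (Z(C) = C*(-4) = -4*C)
p(M, w) = (636 + M)/(61 + w)
-187*Z(16) + p(d(13), -629) = -(-748)*16 + (636 + (-20 - 2*13))/(61 - 629) = -187*(-64) + (636 + (-20 - 26))/(-568) = 11968 - (636 - 46)/568 = 11968 - 1/568*590 = 11968 - 295/284 = 3398617/284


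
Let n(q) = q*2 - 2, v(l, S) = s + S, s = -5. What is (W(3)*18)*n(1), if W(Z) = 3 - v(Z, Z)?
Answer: 0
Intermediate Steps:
v(l, S) = -5 + S
W(Z) = 8 - Z (W(Z) = 3 - (-5 + Z) = 3 + (5 - Z) = 8 - Z)
n(q) = -2 + 2*q (n(q) = 2*q - 2 = -2 + 2*q)
(W(3)*18)*n(1) = ((8 - 1*3)*18)*(-2 + 2*1) = ((8 - 3)*18)*(-2 + 2) = (5*18)*0 = 90*0 = 0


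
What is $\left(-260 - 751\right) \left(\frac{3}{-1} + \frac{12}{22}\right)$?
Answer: $\frac{27297}{11} \approx 2481.5$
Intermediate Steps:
$\left(-260 - 751\right) \left(\frac{3}{-1} + \frac{12}{22}\right) = \left(-260 - 751\right) \left(3 \left(-1\right) + 12 \cdot \frac{1}{22}\right) = - 1011 \left(-3 + \frac{6}{11}\right) = \left(-1011\right) \left(- \frac{27}{11}\right) = \frac{27297}{11}$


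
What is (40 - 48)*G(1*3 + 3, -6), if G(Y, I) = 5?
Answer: -40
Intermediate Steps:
(40 - 48)*G(1*3 + 3, -6) = (40 - 48)*5 = -8*5 = -40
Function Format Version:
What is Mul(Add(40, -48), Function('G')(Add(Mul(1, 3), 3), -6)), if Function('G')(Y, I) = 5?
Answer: -40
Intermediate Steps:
Mul(Add(40, -48), Function('G')(Add(Mul(1, 3), 3), -6)) = Mul(Add(40, -48), 5) = Mul(-8, 5) = -40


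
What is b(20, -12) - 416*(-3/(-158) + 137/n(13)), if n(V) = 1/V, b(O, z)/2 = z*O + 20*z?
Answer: -58607248/79 ≈ -7.4186e+5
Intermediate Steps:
b(O, z) = 40*z + 2*O*z (b(O, z) = 2*(z*O + 20*z) = 2*(O*z + 20*z) = 2*(20*z + O*z) = 40*z + 2*O*z)
b(20, -12) - 416*(-3/(-158) + 137/n(13)) = 2*(-12)*(20 + 20) - 416*(-3/(-158) + 137/(1/13)) = 2*(-12)*40 - 416*(-3*(-1/158) + 137/(1/13)) = -960 - 416*(3/158 + 137*13) = -960 - 416*(3/158 + 1781) = -960 - 416*281401/158 = -960 - 58531408/79 = -58607248/79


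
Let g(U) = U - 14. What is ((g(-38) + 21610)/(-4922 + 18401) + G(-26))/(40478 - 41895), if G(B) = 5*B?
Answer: 576904/6366581 ≈ 0.090614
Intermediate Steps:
g(U) = -14 + U
((g(-38) + 21610)/(-4922 + 18401) + G(-26))/(40478 - 41895) = (((-14 - 38) + 21610)/(-4922 + 18401) + 5*(-26))/(40478 - 41895) = ((-52 + 21610)/13479 - 130)/(-1417) = (21558*(1/13479) - 130)*(-1/1417) = (7186/4493 - 130)*(-1/1417) = -576904/4493*(-1/1417) = 576904/6366581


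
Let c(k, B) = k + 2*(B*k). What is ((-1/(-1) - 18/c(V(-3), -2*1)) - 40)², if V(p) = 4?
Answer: 5625/4 ≈ 1406.3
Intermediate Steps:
c(k, B) = k + 2*B*k
((-1/(-1) - 18/c(V(-3), -2*1)) - 40)² = ((-1/(-1) - 18*1/(4*(1 + 2*(-2*1)))) - 40)² = ((-1*(-1) - 18*1/(4*(1 + 2*(-2)))) - 40)² = ((1 - 18*1/(4*(1 - 4))) - 40)² = ((1 - 18/(4*(-3))) - 40)² = ((1 - 18/(-12)) - 40)² = ((1 - 18*(-1/12)) - 40)² = ((1 + 3/2) - 40)² = (5/2 - 40)² = (-75/2)² = 5625/4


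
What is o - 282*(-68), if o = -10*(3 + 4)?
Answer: 19106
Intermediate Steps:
o = -70 (o = -10*7 = -70)
o - 282*(-68) = -70 - 282*(-68) = -70 + 19176 = 19106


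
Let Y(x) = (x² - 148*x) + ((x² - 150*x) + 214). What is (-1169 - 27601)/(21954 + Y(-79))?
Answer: -14385/29096 ≈ -0.49440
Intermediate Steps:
Y(x) = 214 - 298*x + 2*x² (Y(x) = (x² - 148*x) + (214 + x² - 150*x) = 214 - 298*x + 2*x²)
(-1169 - 27601)/(21954 + Y(-79)) = (-1169 - 27601)/(21954 + (214 - 298*(-79) + 2*(-79)²)) = -28770/(21954 + (214 + 23542 + 2*6241)) = -28770/(21954 + (214 + 23542 + 12482)) = -28770/(21954 + 36238) = -28770/58192 = -28770*1/58192 = -14385/29096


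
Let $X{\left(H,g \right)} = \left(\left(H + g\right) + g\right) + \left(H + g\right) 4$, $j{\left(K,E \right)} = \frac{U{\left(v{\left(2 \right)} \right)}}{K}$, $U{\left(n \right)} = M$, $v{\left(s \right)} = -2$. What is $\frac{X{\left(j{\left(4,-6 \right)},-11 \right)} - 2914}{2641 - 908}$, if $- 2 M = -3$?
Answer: $- \frac{23825}{13864} \approx -1.7185$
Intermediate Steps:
$M = \frac{3}{2}$ ($M = \left(- \frac{1}{2}\right) \left(-3\right) = \frac{3}{2} \approx 1.5$)
$U{\left(n \right)} = \frac{3}{2}$
$j{\left(K,E \right)} = \frac{3}{2 K}$
$X{\left(H,g \right)} = 5 H + 6 g$ ($X{\left(H,g \right)} = \left(H + 2 g\right) + \left(4 H + 4 g\right) = 5 H + 6 g$)
$\frac{X{\left(j{\left(4,-6 \right)},-11 \right)} - 2914}{2641 - 908} = \frac{\left(5 \frac{3}{2 \cdot 4} + 6 \left(-11\right)\right) - 2914}{2641 - 908} = \frac{\left(5 \cdot \frac{3}{2} \cdot \frac{1}{4} - 66\right) - 2914}{1733} = \left(\left(5 \cdot \frac{3}{8} - 66\right) - 2914\right) \frac{1}{1733} = \left(\left(\frac{15}{8} - 66\right) - 2914\right) \frac{1}{1733} = \left(- \frac{513}{8} - 2914\right) \frac{1}{1733} = \left(- \frac{23825}{8}\right) \frac{1}{1733} = - \frac{23825}{13864}$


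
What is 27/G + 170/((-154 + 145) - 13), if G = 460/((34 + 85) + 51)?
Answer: 1139/506 ≈ 2.2510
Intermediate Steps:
G = 46/17 (G = 460/(119 + 51) = 460/170 = 460*(1/170) = 46/17 ≈ 2.7059)
27/G + 170/((-154 + 145) - 13) = 27/(46/17) + 170/((-154 + 145) - 13) = 27*(17/46) + 170/(-9 - 13) = 459/46 + 170/(-22) = 459/46 + 170*(-1/22) = 459/46 - 85/11 = 1139/506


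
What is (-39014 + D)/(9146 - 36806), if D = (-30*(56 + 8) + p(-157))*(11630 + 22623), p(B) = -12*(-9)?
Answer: 6210545/2766 ≈ 2245.3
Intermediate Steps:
p(B) = 108
D = -62066436 (D = (-30*(56 + 8) + 108)*(11630 + 22623) = (-30*64 + 108)*34253 = (-1920 + 108)*34253 = -1812*34253 = -62066436)
(-39014 + D)/(9146 - 36806) = (-39014 - 62066436)/(9146 - 36806) = -62105450/(-27660) = -62105450*(-1/27660) = 6210545/2766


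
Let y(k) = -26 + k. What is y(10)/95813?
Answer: -16/95813 ≈ -0.00016699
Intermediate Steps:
y(10)/95813 = (-26 + 10)/95813 = -16*1/95813 = -16/95813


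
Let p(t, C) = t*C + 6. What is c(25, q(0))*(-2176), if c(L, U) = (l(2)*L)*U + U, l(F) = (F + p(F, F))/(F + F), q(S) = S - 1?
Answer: 165376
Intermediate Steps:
p(t, C) = 6 + C*t (p(t, C) = C*t + 6 = 6 + C*t)
q(S) = -1 + S
l(F) = (6 + F + F**2)/(2*F) (l(F) = (F + (6 + F*F))/(F + F) = (F + (6 + F**2))/((2*F)) = (6 + F + F**2)*(1/(2*F)) = (6 + F + F**2)/(2*F))
c(L, U) = U + 3*L*U (c(L, U) = (((1/2)*(6 + 2 + 2**2)/2)*L)*U + U = (((1/2)*(1/2)*(6 + 2 + 4))*L)*U + U = (((1/2)*(1/2)*12)*L)*U + U = (3*L)*U + U = 3*L*U + U = U + 3*L*U)
c(25, q(0))*(-2176) = ((-1 + 0)*(1 + 3*25))*(-2176) = -(1 + 75)*(-2176) = -1*76*(-2176) = -76*(-2176) = 165376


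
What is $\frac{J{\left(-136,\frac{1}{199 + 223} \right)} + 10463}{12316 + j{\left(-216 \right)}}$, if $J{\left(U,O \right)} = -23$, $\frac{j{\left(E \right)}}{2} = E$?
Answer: $\frac{2610}{2971} \approx 0.87849$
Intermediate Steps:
$j{\left(E \right)} = 2 E$
$\frac{J{\left(-136,\frac{1}{199 + 223} \right)} + 10463}{12316 + j{\left(-216 \right)}} = \frac{-23 + 10463}{12316 + 2 \left(-216\right)} = \frac{10440}{12316 - 432} = \frac{10440}{11884} = 10440 \cdot \frac{1}{11884} = \frac{2610}{2971}$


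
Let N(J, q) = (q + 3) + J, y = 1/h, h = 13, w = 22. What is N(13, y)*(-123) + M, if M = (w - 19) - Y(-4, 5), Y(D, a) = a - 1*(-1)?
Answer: -25746/13 ≈ -1980.5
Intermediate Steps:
y = 1/13 ≈ 0.076923
N(J, q) = 3 + J + q (N(J, q) = (3 + q) + J = 3 + J + q)
Y(D, a) = 1 + a (Y(D, a) = a + 1 = 1 + a)
M = -3 (M = (22 - 19) - (1 + 5) = 3 - 1*6 = 3 - 6 = -3)
N(13, y)*(-123) + M = (3 + 13 + 1/13)*(-123) - 3 = (209/13)*(-123) - 3 = -25707/13 - 3 = -25746/13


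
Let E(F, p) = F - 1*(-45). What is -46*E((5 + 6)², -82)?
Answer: -7636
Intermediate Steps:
E(F, p) = 45 + F (E(F, p) = F + 45 = 45 + F)
-46*E((5 + 6)², -82) = -46*(45 + (5 + 6)²) = -46*(45 + 11²) = -46*(45 + 121) = -46*166 = -7636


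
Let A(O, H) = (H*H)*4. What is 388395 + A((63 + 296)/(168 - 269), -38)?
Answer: 394171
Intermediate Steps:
A(O, H) = 4*H**2 (A(O, H) = H**2*4 = 4*H**2)
388395 + A((63 + 296)/(168 - 269), -38) = 388395 + 4*(-38)**2 = 388395 + 4*1444 = 388395 + 5776 = 394171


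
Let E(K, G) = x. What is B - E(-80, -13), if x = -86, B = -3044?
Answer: -2958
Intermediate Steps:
E(K, G) = -86
B - E(-80, -13) = -3044 - 1*(-86) = -3044 + 86 = -2958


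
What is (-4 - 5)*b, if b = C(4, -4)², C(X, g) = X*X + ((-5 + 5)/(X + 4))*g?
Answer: -2304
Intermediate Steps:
C(X, g) = X² (C(X, g) = X² + (0/(4 + X))*g = X² + 0*g = X² + 0 = X²)
b = 256 (b = (4²)² = 16² = 256)
(-4 - 5)*b = (-4 - 5)*256 = -9*256 = -2304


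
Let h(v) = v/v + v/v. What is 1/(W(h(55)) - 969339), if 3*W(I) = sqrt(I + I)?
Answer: -3/2908015 ≈ -1.0316e-6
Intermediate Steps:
h(v) = 2 (h(v) = 1 + 1 = 2)
W(I) = sqrt(2)*sqrt(I)/3 (W(I) = sqrt(I + I)/3 = sqrt(2*I)/3 = (sqrt(2)*sqrt(I))/3 = sqrt(2)*sqrt(I)/3)
1/(W(h(55)) - 969339) = 1/(sqrt(2)*sqrt(2)/3 - 969339) = 1/(2/3 - 969339) = 1/(-2908015/3) = -3/2908015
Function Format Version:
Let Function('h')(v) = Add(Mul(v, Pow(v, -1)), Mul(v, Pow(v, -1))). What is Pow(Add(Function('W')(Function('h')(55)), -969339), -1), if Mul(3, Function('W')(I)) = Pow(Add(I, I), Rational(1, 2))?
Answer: Rational(-3, 2908015) ≈ -1.0316e-6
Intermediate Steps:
Function('h')(v) = 2 (Function('h')(v) = Add(1, 1) = 2)
Function('W')(I) = Mul(Rational(1, 3), Pow(2, Rational(1, 2)), Pow(I, Rational(1, 2))) (Function('W')(I) = Mul(Rational(1, 3), Pow(Add(I, I), Rational(1, 2))) = Mul(Rational(1, 3), Pow(Mul(2, I), Rational(1, 2))) = Mul(Rational(1, 3), Mul(Pow(2, Rational(1, 2)), Pow(I, Rational(1, 2)))) = Mul(Rational(1, 3), Pow(2, Rational(1, 2)), Pow(I, Rational(1, 2))))
Pow(Add(Function('W')(Function('h')(55)), -969339), -1) = Pow(Add(Mul(Rational(1, 3), Pow(2, Rational(1, 2)), Pow(2, Rational(1, 2))), -969339), -1) = Pow(Add(Rational(2, 3), -969339), -1) = Pow(Rational(-2908015, 3), -1) = Rational(-3, 2908015)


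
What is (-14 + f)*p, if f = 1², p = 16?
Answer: -208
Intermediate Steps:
f = 1
(-14 + f)*p = (-14 + 1)*16 = -13*16 = -208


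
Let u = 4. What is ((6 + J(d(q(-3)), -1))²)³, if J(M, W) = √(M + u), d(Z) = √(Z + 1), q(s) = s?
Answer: (6 + √(4 + I*√2))⁶ ≈ 2.6057e+5 + 69342.0*I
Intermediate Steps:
d(Z) = √(1 + Z)
J(M, W) = √(4 + M) (J(M, W) = √(M + 4) = √(4 + M))
((6 + J(d(q(-3)), -1))²)³ = ((6 + √(4 + √(1 - 3)))²)³ = ((6 + √(4 + √(-2)))²)³ = ((6 + √(4 + I*√2))²)³ = (6 + √(4 + I*√2))⁶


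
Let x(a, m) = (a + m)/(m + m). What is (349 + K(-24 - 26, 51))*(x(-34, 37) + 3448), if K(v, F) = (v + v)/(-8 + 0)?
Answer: 184477065/148 ≈ 1.2465e+6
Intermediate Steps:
x(a, m) = (a + m)/(2*m) (x(a, m) = (a + m)/((2*m)) = (a + m)*(1/(2*m)) = (a + m)/(2*m))
K(v, F) = -v/4 (K(v, F) = (2*v)/(-8) = (2*v)*(-⅛) = -v/4)
(349 + K(-24 - 26, 51))*(x(-34, 37) + 3448) = (349 - (-24 - 26)/4)*((½)*(-34 + 37)/37 + 3448) = (349 - ¼*(-50))*((½)*(1/37)*3 + 3448) = (349 + 25/2)*(3/74 + 3448) = (723/2)*(255155/74) = 184477065/148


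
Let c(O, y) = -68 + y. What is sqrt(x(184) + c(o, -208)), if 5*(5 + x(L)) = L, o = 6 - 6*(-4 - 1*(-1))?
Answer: I*sqrt(6105)/5 ≈ 15.627*I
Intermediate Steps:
o = 24 (o = 6 - 6*(-4 + 1) = 6 - 6*(-3) = 6 + 18 = 24)
x(L) = -5 + L/5
sqrt(x(184) + c(o, -208)) = sqrt((-5 + (1/5)*184) + (-68 - 208)) = sqrt((-5 + 184/5) - 276) = sqrt(159/5 - 276) = sqrt(-1221/5) = I*sqrt(6105)/5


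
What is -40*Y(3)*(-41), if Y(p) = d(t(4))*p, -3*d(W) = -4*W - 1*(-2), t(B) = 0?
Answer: -3280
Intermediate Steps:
d(W) = -⅔ + 4*W/3 (d(W) = -(-4*W - 1*(-2))/3 = -(-4*W + 2)/3 = -(2 - 4*W)/3 = -⅔ + 4*W/3)
Y(p) = -2*p/3 (Y(p) = (-⅔ + (4/3)*0)*p = (-⅔ + 0)*p = -2*p/3)
-40*Y(3)*(-41) = -(-80)*3/3*(-41) = -40*(-2)*(-41) = 80*(-41) = -3280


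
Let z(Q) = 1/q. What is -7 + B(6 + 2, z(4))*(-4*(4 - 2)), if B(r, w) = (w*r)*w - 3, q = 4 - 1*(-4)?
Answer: 16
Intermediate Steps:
q = 8 (q = 4 + 4 = 8)
z(Q) = 1/8
B(r, w) = -3 + r*w**2 (B(r, w) = (r*w)*w - 3 = r*w**2 - 3 = -3 + r*w**2)
-7 + B(6 + 2, z(4))*(-4*(4 - 2)) = -7 + (-3 + (6 + 2)*(1/8)**2)*(-4*(4 - 2)) = -7 + (-3 + 8*(1/64))*(-4*2) = -7 + (-3 + 1/8)*(-8) = -7 - 23/8*(-8) = -7 + 23 = 16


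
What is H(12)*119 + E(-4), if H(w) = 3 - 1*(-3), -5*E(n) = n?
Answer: 3574/5 ≈ 714.80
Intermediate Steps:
E(n) = -n/5
H(w) = 6 (H(w) = 3 + 3 = 6)
H(12)*119 + E(-4) = 6*119 - ⅕*(-4) = 714 + ⅘ = 3574/5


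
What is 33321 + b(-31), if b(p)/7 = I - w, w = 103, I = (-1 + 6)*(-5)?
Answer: 32425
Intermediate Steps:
I = -25 (I = 5*(-5) = -25)
b(p) = -896 (b(p) = 7*(-25 - 1*103) = 7*(-25 - 103) = 7*(-128) = -896)
33321 + b(-31) = 33321 - 896 = 32425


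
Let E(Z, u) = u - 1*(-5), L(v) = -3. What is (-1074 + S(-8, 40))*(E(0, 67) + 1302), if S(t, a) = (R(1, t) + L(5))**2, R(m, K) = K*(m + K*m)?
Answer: 2383890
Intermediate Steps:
E(Z, u) = 5 + u (E(Z, u) = u + 5 = 5 + u)
S(t, a) = (-3 + t*(1 + t))**2 (S(t, a) = (t*1*(1 + t) - 3)**2 = (t*(1 + t) - 3)**2 = (-3 + t*(1 + t))**2)
(-1074 + S(-8, 40))*(E(0, 67) + 1302) = (-1074 + (-3 - 8*(1 - 8))**2)*((5 + 67) + 1302) = (-1074 + (-3 - 8*(-7))**2)*(72 + 1302) = (-1074 + (-3 + 56)**2)*1374 = (-1074 + 53**2)*1374 = (-1074 + 2809)*1374 = 1735*1374 = 2383890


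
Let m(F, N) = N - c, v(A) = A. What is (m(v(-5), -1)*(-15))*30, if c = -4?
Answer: -1350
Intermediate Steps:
m(F, N) = 4 + N (m(F, N) = N - 1*(-4) = N + 4 = 4 + N)
(m(v(-5), -1)*(-15))*30 = ((4 - 1)*(-15))*30 = (3*(-15))*30 = -45*30 = -1350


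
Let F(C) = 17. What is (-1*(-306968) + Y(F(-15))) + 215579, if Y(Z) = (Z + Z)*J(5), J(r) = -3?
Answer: 522445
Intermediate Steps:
Y(Z) = -6*Z (Y(Z) = (Z + Z)*(-3) = (2*Z)*(-3) = -6*Z)
(-1*(-306968) + Y(F(-15))) + 215579 = (-1*(-306968) - 6*17) + 215579 = (306968 - 102) + 215579 = 306866 + 215579 = 522445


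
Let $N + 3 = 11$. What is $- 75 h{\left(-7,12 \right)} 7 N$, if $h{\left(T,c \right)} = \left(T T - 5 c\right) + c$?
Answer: $-4200$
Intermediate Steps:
$N = 8$ ($N = -3 + 11 = 8$)
$h{\left(T,c \right)} = T^{2} - 4 c$ ($h{\left(T,c \right)} = \left(T^{2} - 5 c\right) + c = T^{2} - 4 c$)
$- 75 h{\left(-7,12 \right)} 7 N = - 75 \left(\left(-7\right)^{2} - 48\right) 7 \cdot 8 = - 75 \left(49 - 48\right) 56 = \left(-75\right) 1 \cdot 56 = \left(-75\right) 56 = -4200$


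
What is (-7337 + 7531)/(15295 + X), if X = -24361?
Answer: -97/4533 ≈ -0.021399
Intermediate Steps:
(-7337 + 7531)/(15295 + X) = (-7337 + 7531)/(15295 - 24361) = 194/(-9066) = 194*(-1/9066) = -97/4533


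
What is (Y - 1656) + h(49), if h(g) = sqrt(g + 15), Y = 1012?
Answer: -636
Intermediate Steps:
h(g) = sqrt(15 + g)
(Y - 1656) + h(49) = (1012 - 1656) + sqrt(15 + 49) = -644 + sqrt(64) = -644 + 8 = -636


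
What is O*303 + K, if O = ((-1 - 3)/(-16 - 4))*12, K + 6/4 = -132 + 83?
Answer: 6767/10 ≈ 676.70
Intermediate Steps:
K = -101/2 (K = -3/2 + (-132 + 83) = -3/2 - 49 = -101/2 ≈ -50.500)
O = 12/5 (O = -4/(-20)*12 = -4*(-1/20)*12 = (1/5)*12 = 12/5 ≈ 2.4000)
O*303 + K = (12/5)*303 - 101/2 = 3636/5 - 101/2 = 6767/10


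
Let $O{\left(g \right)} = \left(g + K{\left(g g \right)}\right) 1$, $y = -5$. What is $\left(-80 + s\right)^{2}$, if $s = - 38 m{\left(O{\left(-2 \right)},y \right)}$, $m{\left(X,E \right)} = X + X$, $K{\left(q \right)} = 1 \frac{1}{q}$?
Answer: $2809$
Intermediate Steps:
$K{\left(q \right)} = \frac{1}{q}$
$O{\left(g \right)} = g + \frac{1}{g^{2}}$ ($O{\left(g \right)} = \left(g + \frac{1}{g g}\right) 1 = \left(g + \frac{1}{g^{2}}\right) 1 = g + \frac{1}{g^{2}}$)
$m{\left(X,E \right)} = 2 X$
$s = 133$ ($s = - 38 \cdot 2 \left(-2 + \frac{1}{4}\right) = - 38 \cdot 2 \left(- \frac{7}{4}\right) = \left(-38\right) \left(- \frac{7}{2}\right) = 133$)
$\left(-80 + s\right)^{2} = \left(-80 + 133\right)^{2} = 53^{2} = 2809$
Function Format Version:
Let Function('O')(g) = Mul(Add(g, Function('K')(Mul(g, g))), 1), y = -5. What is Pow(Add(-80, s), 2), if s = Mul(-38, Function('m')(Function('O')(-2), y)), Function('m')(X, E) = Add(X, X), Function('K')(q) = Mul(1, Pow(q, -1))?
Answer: 2809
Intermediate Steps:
Function('K')(q) = Pow(q, -1)
Function('O')(g) = Add(g, Pow(g, -2)) (Function('O')(g) = Mul(Add(g, Pow(Mul(g, g), -1)), 1) = Mul(Add(g, Pow(Pow(g, 2), -1)), 1) = Mul(Add(g, Pow(g, -2)), 1) = Add(g, Pow(g, -2)))
Function('m')(X, E) = Mul(2, X)
s = 133 (s = Mul(-38, Mul(2, Add(-2, Pow(-2, -2)))) = Mul(-38, Mul(2, Add(-2, Rational(1, 4)))) = Mul(-38, Mul(2, Rational(-7, 4))) = Mul(-38, Rational(-7, 2)) = 133)
Pow(Add(-80, s), 2) = Pow(Add(-80, 133), 2) = Pow(53, 2) = 2809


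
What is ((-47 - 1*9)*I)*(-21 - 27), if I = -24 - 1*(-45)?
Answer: 56448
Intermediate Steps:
I = 21 (I = -24 + 45 = 21)
((-47 - 1*9)*I)*(-21 - 27) = ((-47 - 1*9)*21)*(-21 - 27) = ((-47 - 9)*21)*(-48) = -56*21*(-48) = -1176*(-48) = 56448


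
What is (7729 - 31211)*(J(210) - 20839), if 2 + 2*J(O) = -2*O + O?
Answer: 491830490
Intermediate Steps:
J(O) = -1 - O/2 (J(O) = -1 + (-2*O + O)/2 = -1 + (-O)/2 = -1 - O/2)
(7729 - 31211)*(J(210) - 20839) = (7729 - 31211)*((-1 - ½*210) - 20839) = -23482*((-1 - 105) - 20839) = -23482*(-106 - 20839) = -23482*(-20945) = 491830490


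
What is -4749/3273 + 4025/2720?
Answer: 17103/593504 ≈ 0.028817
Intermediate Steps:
-4749/3273 + 4025/2720 = -4749*1/3273 + 4025*(1/2720) = -1583/1091 + 805/544 = 17103/593504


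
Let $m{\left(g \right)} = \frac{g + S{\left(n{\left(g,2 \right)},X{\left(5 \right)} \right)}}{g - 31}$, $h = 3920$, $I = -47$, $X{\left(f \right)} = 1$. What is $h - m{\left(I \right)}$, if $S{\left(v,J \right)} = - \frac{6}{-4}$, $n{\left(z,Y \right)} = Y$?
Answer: $\frac{47033}{12} \approx 3919.4$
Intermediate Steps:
$S{\left(v,J \right)} = \frac{3}{2}$ ($S{\left(v,J \right)} = \left(-6\right) \left(- \frac{1}{4}\right) = \frac{3}{2}$)
$m{\left(g \right)} = \frac{\frac{3}{2} + g}{-31 + g}$ ($m{\left(g \right)} = \frac{g + \frac{3}{2}}{g - 31} = \frac{\frac{3}{2} + g}{-31 + g}$)
$h - m{\left(I \right)} = 3920 - \frac{\frac{3}{2} - 47}{-31 - 47} = 3920 - \frac{1}{-78} \left(- \frac{91}{2}\right) = 3920 - \left(- \frac{1}{78}\right) \left(- \frac{91}{2}\right) = 3920 - \frac{7}{12} = \frac{47033}{12}$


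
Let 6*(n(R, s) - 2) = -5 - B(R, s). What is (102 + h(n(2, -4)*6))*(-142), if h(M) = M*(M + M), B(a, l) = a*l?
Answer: -78384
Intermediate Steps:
n(R, s) = 7/6 - R*s/6 (n(R, s) = 2 + (-5 - R*s)/6 = 2 + (-⅚ - R*s/6) = 7/6 - R*s/6)
h(M) = 2*M² (h(M) = M*(2*M) = 2*M²)
(102 + h(n(2, -4)*6))*(-142) = (102 + 2*((7/6 - ⅙*2*(-4))*6)²)*(-142) = (102 + 2*((7/6 + 4/3)*6)²)*(-142) = (102 + 2*((5/2)*6)²)*(-142) = (102 + 2*15²)*(-142) = (102 + 2*225)*(-142) = (102 + 450)*(-142) = 552*(-142) = -78384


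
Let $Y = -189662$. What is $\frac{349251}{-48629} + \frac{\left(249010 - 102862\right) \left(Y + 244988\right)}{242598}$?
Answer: $\frac{9359973204807}{280888051} \approx 33323.0$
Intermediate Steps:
$\frac{349251}{-48629} + \frac{\left(249010 - 102862\right) \left(Y + 244988\right)}{242598} = \frac{349251}{-48629} + \frac{\left(249010 - 102862\right) \left(-189662 + 244988\right)}{242598} = 349251 \left(- \frac{1}{48629}\right) + 146148 \cdot 55326 \cdot \frac{1}{242598} = - \frac{49893}{6947} + 8085784248 \cdot \frac{1}{242598} = - \frac{49893}{6947} + \frac{1347630708}{40433} = \frac{9359973204807}{280888051}$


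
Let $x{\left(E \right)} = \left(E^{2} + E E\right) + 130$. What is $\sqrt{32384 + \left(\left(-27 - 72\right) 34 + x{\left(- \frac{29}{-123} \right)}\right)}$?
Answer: $\frac{\sqrt{440981774}}{123} \approx 170.73$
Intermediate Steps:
$x{\left(E \right)} = 130 + 2 E^{2}$ ($x{\left(E \right)} = \left(E^{2} + E^{2}\right) + 130 = 2 E^{2} + 130 = 130 + 2 E^{2}$)
$\sqrt{32384 + \left(\left(-27 - 72\right) 34 + x{\left(- \frac{29}{-123} \right)}\right)} = \sqrt{32384 + \left(\left(-27 - 72\right) 34 + \left(130 + 2 \left(- \frac{29}{-123}\right)^{2}\right)\right)} = \sqrt{32384 + \left(\left(-99\right) 34 + \left(130 + 2 \left(\left(-29\right) \left(- \frac{1}{123}\right)\right)^{2}\right)\right)} = \sqrt{32384 - \left(3236 - \frac{1682}{15129}\right)} = \sqrt{32384 + \left(-3366 + \left(130 + 2 \cdot \frac{841}{15129}\right)\right)} = \sqrt{32384 + \left(-3366 + \left(130 + \frac{1682}{15129}\right)\right)} = \sqrt{32384 + \left(-3366 + \frac{1968452}{15129}\right)} = \sqrt{32384 - \frac{48955762}{15129}} = \sqrt{\frac{440981774}{15129}} = \frac{\sqrt{440981774}}{123}$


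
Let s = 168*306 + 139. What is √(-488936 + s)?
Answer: I*√437389 ≈ 661.35*I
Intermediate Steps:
s = 51547 (s = 51408 + 139 = 51547)
√(-488936 + s) = √(-488936 + 51547) = √(-437389) = I*√437389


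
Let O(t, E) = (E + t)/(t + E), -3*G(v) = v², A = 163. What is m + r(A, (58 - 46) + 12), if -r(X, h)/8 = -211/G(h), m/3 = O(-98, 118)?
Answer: -139/24 ≈ -5.7917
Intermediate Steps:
G(v) = -v²/3
O(t, E) = 1 (O(t, E) = (E + t)/(E + t) = 1)
m = 3 (m = 3*1 = 3)
r(X, h) = -5064/h² (r(X, h) = -(-1688)/((-h²/3)) = -(-1688)*(-3/h²) = -5064/h²)
m + r(A, (58 - 46) + 12) = 3 - 5064/((58 - 46) + 12)² = 3 - 5064/(12 + 12)² = 3 - 5064/24² = 3 - 5064*1/576 = 3 - 211/24 = -139/24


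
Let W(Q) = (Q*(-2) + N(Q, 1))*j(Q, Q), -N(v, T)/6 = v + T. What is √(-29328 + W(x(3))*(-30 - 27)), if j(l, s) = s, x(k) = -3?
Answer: 25*I*√42 ≈ 162.02*I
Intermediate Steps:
N(v, T) = -6*T - 6*v (N(v, T) = -6*(v + T) = -6*(T + v) = -6*T - 6*v)
W(Q) = Q*(-6 - 8*Q) (W(Q) = (Q*(-2) + (-6*1 - 6*Q))*Q = (-2*Q + (-6 - 6*Q))*Q = (-6 - 8*Q)*Q = Q*(-6 - 8*Q))
√(-29328 + W(x(3))*(-30 - 27)) = √(-29328 + (-2*(-3)*(3 + 4*(-3)))*(-30 - 27)) = √(-29328 - 2*(-3)*(3 - 12)*(-57)) = √(-29328 - 2*(-3)*(-9)*(-57)) = √(-29328 - 54*(-57)) = √(-29328 + 3078) = √(-26250) = 25*I*√42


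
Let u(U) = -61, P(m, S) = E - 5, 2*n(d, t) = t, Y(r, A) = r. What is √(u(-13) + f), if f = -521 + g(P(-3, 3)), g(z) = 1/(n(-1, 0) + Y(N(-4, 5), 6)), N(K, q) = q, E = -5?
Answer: I*√14545/5 ≈ 24.121*I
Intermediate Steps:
n(d, t) = t/2
P(m, S) = -10 (P(m, S) = -5 - 5 = -10)
g(z) = ⅕ (g(z) = 1/((½)*0 + 5) = 1/(0 + 5) = 1/5 = ⅕)
f = -2604/5 (f = -521 + ⅕ = -2604/5 ≈ -520.80)
√(u(-13) + f) = √(-61 - 2604/5) = √(-2909/5) = I*√14545/5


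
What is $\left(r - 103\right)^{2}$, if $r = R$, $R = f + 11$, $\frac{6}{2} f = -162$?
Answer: $21316$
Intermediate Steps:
$f = -54$ ($f = \frac{1}{3} \left(-162\right) = -54$)
$R = -43$ ($R = -54 + 11 = -43$)
$r = -43$
$\left(r - 103\right)^{2} = \left(-43 - 103\right)^{2} = \left(-146\right)^{2} = 21316$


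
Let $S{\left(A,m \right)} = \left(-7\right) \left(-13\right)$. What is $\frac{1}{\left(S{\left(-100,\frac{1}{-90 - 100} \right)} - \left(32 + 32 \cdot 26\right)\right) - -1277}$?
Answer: $\frac{1}{504} \approx 0.0019841$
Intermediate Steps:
$S{\left(A,m \right)} = 91$
$\frac{1}{\left(S{\left(-100,\frac{1}{-90 - 100} \right)} - \left(32 + 32 \cdot 26\right)\right) - -1277} = \frac{1}{\left(91 - \left(32 + 32 \cdot 26\right)\right) - -1277} = \frac{1}{\left(91 - \left(32 + 832\right)\right) + 1277} = \frac{1}{\left(91 - 864\right) + 1277} = \frac{1}{-773 + 1277} = \frac{1}{504}$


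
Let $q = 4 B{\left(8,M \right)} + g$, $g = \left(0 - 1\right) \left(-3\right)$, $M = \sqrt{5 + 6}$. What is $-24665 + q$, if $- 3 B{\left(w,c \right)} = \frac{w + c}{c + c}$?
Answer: $- \frac{73988}{3} - \frac{16 \sqrt{11}}{33} \approx -24664.0$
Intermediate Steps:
$M = \sqrt{11} \approx 3.3166$
$g = 3$ ($g = \left(-1\right) \left(-3\right) = 3$)
$B{\left(w,c \right)} = - \frac{c + w}{6 c}$ ($B{\left(w,c \right)} = - \frac{\left(w + c\right) \frac{1}{c + c}}{3} = - \frac{\left(c + w\right) \frac{1}{2 c}}{3} = - \frac{\frac{1}{2} \frac{1}{c} \left(c + w\right)}{3} = - \frac{c + w}{6 c}$)
$q = 3 + \frac{2 \sqrt{11} \left(-8 - \sqrt{11}\right)}{33}$ ($q = 4 \frac{- \sqrt{11} - 8}{6 \sqrt{11}} + 3 = 4 \frac{\frac{\sqrt{11}}{11} \left(- \sqrt{11} - 8\right)}{6} + 3 = 4 \frac{\frac{\sqrt{11}}{11} \left(-8 - \sqrt{11}\right)}{6} + 3 = 4 \frac{\sqrt{11} \left(-8 - \sqrt{11}\right)}{66} + 3 = \frac{2 \sqrt{11} \left(-8 - \sqrt{11}\right)}{33} + 3 = 3 + \frac{2 \sqrt{11} \left(-8 - \sqrt{11}\right)}{33} \approx 0.72527$)
$-24665 + q = -24665 + \left(\frac{7}{3} - \frac{16 \sqrt{11}}{33}\right) = - \frac{73988}{3} - \frac{16 \sqrt{11}}{33}$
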